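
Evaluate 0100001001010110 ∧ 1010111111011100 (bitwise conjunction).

AND: 1 only when both bits are 1
  0100001001010110
& 1010111111011100
------------------
  0000001001010100
Decimal: 16982 & 45020 = 596



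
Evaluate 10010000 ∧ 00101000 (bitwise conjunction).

AND: 1 only when both bits are 1
  10010000
& 00101000
----------
  00000000
Decimal: 144 & 40 = 0



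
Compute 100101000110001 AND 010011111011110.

AND: 1 only when both bits are 1
  100101000110001
& 010011111011110
-----------------
  000001000010000
Decimal: 18993 & 10206 = 528



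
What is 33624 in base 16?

Using repeated division by 16 (digits 10–15 are A–F):
33624 ÷ 16 = 2101 remainder 8
2101 ÷ 16 = 131 remainder 5
131 ÷ 16 = 8 remainder 3
8 ÷ 16 = 0 remainder 8
Reading remainders bottom to top: 8358



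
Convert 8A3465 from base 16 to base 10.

Expand by place value (powers of 16):
Digit values: A = 10
8A3465 = 8 × 16^5 + 10 × 16^4 + 3 × 16^3 + 4 × 16^2 + 6 × 16^1 + 5 × 16^0
= 8 × 1048576 + 10 × 65536 + 3 × 4096 + 4 × 256 + 6 × 16 + 5 × 1
= 8388608 + 655360 + 12288 + 1024 + 96 + 5
= 9057381



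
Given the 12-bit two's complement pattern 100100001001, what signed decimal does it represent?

Binary: 100100001001
Sign bit: 1 (negative)
Invert: 011011110110
Add 1:  011011110111
Magnitude: 011011110111 = 1024 + 512 + 128 + 64 + 32 + 16 + 4 + 2 + 1 = 1783
Value: -1783



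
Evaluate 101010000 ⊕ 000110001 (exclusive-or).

XOR: 1 when bits differ
  101010000
^ 000110001
-----------
  101100001
Decimal: 336 ^ 49 = 353



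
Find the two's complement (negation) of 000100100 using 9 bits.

Original: 000100100
Step 1 - Invert all bits: 111011011
Step 2 - Add 1: 111011100
Verification: 000100100 + 111011100 = 1000000000; discarding the end carry (carry out of the top bit) leaves the 9-bit value 000000000, as required for x + (-x)



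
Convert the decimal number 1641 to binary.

Using repeated division by 2:
1641 ÷ 2 = 820 remainder 1
820 ÷ 2 = 410 remainder 0
410 ÷ 2 = 205 remainder 0
205 ÷ 2 = 102 remainder 1
102 ÷ 2 = 51 remainder 0
51 ÷ 2 = 25 remainder 1
25 ÷ 2 = 12 remainder 1
12 ÷ 2 = 6 remainder 0
6 ÷ 2 = 3 remainder 0
3 ÷ 2 = 1 remainder 1
1 ÷ 2 = 0 remainder 1
Reading remainders bottom to top: 11001101001



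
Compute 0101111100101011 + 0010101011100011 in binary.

Add column by column from the right: bit + bit + carry-in; write the sum mod 2, carry 1 when the sum is 2 or 3.
carry:  1111111111000110
        0101111100101011
+       0010101011100011
------------------------
       01000101000001110
(the carry out of the leftmost column, 0, becomes the leading bit)
Decimal check:
  0101111100101011 = 16384 + 4096 + 2048 + 1024 + 512 + 256 + 32 + 8 + 2 + 1 = 24363
  0010101011100011 = 8192 + 2048 + 512 + 128 + 64 + 32 + 2 + 1 = 10979
  24363 + 10979 = 35342, and 01000101000001110 = 32768 + 2048 + 512 + 8 + 4 + 2 = 35342 ✓



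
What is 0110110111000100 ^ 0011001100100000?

XOR: 1 when bits differ
  0110110111000100
^ 0011001100100000
------------------
  0101111011100100
Decimal: 28100 ^ 13088 = 24292



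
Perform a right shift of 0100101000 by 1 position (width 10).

Original: 0100101000 (decimal 296)
Shift right by 1 position
Drop the 1 low bit; fill with zero on the left
Result: 0010010100 (decimal 148)
Equivalent: 296 >> 1 = 296 ÷ 2^1 = 148



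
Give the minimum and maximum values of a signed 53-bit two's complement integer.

For 53-bit two's complement:
Minimum: -2^52 = -4503599627370496
Maximum: 2^52 - 1 = 4503599627370495



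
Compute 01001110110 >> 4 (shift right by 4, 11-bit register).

Original: 01001110110 (decimal 630)
Shift right by 4 positions
Drop the 4 low bits; fill with zeros on the left
Result: 00000100111 (decimal 39)
Equivalent: 630 >> 4 = 630 ÷ 2^4 = 39



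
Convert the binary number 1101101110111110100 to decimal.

Sum of powers of 2 for each 1-bit:
2^2 + 2^4 + 2^5 + 2^6 + 2^7 + 2^8 + 2^10 + 2^11 + 2^12 + 2^14 + 2^15 + 2^17 + 2^18
= 4 + 16 + 32 + 64 + 128 + 256 + 1024 + 2048 + 4096 + 16384 + 32768 + 131072 + 262144
= 450036



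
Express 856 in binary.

Using repeated division by 2:
856 ÷ 2 = 428 remainder 0
428 ÷ 2 = 214 remainder 0
214 ÷ 2 = 107 remainder 0
107 ÷ 2 = 53 remainder 1
53 ÷ 2 = 26 remainder 1
26 ÷ 2 = 13 remainder 0
13 ÷ 2 = 6 remainder 1
6 ÷ 2 = 3 remainder 0
3 ÷ 2 = 1 remainder 1
1 ÷ 2 = 0 remainder 1
Reading remainders bottom to top: 1101011000



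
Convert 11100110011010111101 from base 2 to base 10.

Sum of powers of 2 for each 1-bit:
2^0 + 2^2 + 2^3 + 2^4 + 2^5 + 2^7 + 2^9 + 2^10 + 2^13 + 2^14 + 2^17 + 2^18 + 2^19
= 1 + 4 + 8 + 16 + 32 + 128 + 512 + 1024 + 8192 + 16384 + 131072 + 262144 + 524288
= 943805



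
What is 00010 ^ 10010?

XOR: 1 when bits differ
  00010
^ 10010
-------
  10000
Decimal: 2 ^ 18 = 16



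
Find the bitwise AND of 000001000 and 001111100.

AND: 1 only when both bits are 1
  000001000
& 001111100
-----------
  000001000
Decimal: 8 & 124 = 8



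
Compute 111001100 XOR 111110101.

XOR: 1 when bits differ
  111001100
^ 111110101
-----------
  000111001
Decimal: 460 ^ 501 = 57



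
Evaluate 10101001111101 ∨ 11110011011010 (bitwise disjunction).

OR: 1 when either bit is 1
  10101001111101
| 11110011011010
----------------
  11111011111111
Decimal: 10877 | 15578 = 16127



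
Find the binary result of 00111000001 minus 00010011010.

Method 1 - Direct subtraction (column by column from the right: bit − bit − borrow-in; if negative, add 2 and borrow 1 from the next column):
borrow: 00001111100
        00111000001
-       00010011010
-------------------
        00100100111

Method 2 - Add two's complement:
Two's complement of 00010011010: invert → 11101100101, add 1 → 11101100110
  00111000001
+ 11101100110
-------------
 100100100111  (end carry out of the top bit = 1)
Discarding the end carry: 00100100111
Decimal check:
  00111000001 = 256 + 128 + 64 + 1 = 449
  00010011010 = 128 + 16 + 8 + 2 = 154
  449 - 154 = 295, and 00100100111 = 256 + 32 + 4 + 2 + 1 = 295 ✓



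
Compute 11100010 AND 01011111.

AND: 1 only when both bits are 1
  11100010
& 01011111
----------
  01000010
Decimal: 226 & 95 = 66



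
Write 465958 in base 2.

Using repeated division by 2:
465958 ÷ 2 = 232979 remainder 0
232979 ÷ 2 = 116489 remainder 1
116489 ÷ 2 = 58244 remainder 1
58244 ÷ 2 = 29122 remainder 0
29122 ÷ 2 = 14561 remainder 0
14561 ÷ 2 = 7280 remainder 1
7280 ÷ 2 = 3640 remainder 0
3640 ÷ 2 = 1820 remainder 0
1820 ÷ 2 = 910 remainder 0
910 ÷ 2 = 455 remainder 0
455 ÷ 2 = 227 remainder 1
227 ÷ 2 = 113 remainder 1
113 ÷ 2 = 56 remainder 1
56 ÷ 2 = 28 remainder 0
28 ÷ 2 = 14 remainder 0
14 ÷ 2 = 7 remainder 0
7 ÷ 2 = 3 remainder 1
3 ÷ 2 = 1 remainder 1
1 ÷ 2 = 0 remainder 1
Reading remainders bottom to top: 1110001110000100110



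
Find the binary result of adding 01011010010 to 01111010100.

Add column by column from the right: bit + bit + carry-in; write the sum mod 2, carry 1 when the sum is 2 or 3.
carry:  11110100000
        01011010010
+       01111010100
-------------------
       011010100110
(the carry out of the leftmost column, 0, becomes the leading bit)
Decimal check:
  01011010010 = 512 + 128 + 64 + 16 + 2 = 722
  01111010100 = 512 + 256 + 128 + 64 + 16 + 4 = 980
  722 + 980 = 1702, and 011010100110 = 1024 + 512 + 128 + 32 + 4 + 2 = 1702 ✓



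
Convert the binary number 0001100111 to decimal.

Sum of powers of 2 for each 1-bit:
2^0 + 2^1 + 2^2 + 2^5 + 2^6
= 1 + 2 + 4 + 32 + 64
= 103



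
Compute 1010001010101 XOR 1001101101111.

XOR: 1 when bits differ
  1010001010101
^ 1001101101111
---------------
  0011100111010
Decimal: 5205 ^ 4975 = 1850



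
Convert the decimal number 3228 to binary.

Using repeated division by 2:
3228 ÷ 2 = 1614 remainder 0
1614 ÷ 2 = 807 remainder 0
807 ÷ 2 = 403 remainder 1
403 ÷ 2 = 201 remainder 1
201 ÷ 2 = 100 remainder 1
100 ÷ 2 = 50 remainder 0
50 ÷ 2 = 25 remainder 0
25 ÷ 2 = 12 remainder 1
12 ÷ 2 = 6 remainder 0
6 ÷ 2 = 3 remainder 0
3 ÷ 2 = 1 remainder 1
1 ÷ 2 = 0 remainder 1
Reading remainders bottom to top: 110010011100



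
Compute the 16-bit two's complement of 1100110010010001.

Original (sign bit 1, negative): 1100110010010001
Step 1 - Invert all bits: 0011001101101110
Step 2 - Add 1: 0011001101101111
Verification: 1100110010010001 + 0011001101101111 = 10000000000000000; discarding the end carry (carry out of the top bit) leaves the 16-bit value 0000000000000000, as required for x + (-x)



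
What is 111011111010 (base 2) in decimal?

Sum of powers of 2 for each 1-bit:
2^1 + 2^3 + 2^4 + 2^5 + 2^6 + 2^7 + 2^9 + 2^10 + 2^11
= 2 + 8 + 16 + 32 + 64 + 128 + 512 + 1024 + 2048
= 3834



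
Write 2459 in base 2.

Using repeated division by 2:
2459 ÷ 2 = 1229 remainder 1
1229 ÷ 2 = 614 remainder 1
614 ÷ 2 = 307 remainder 0
307 ÷ 2 = 153 remainder 1
153 ÷ 2 = 76 remainder 1
76 ÷ 2 = 38 remainder 0
38 ÷ 2 = 19 remainder 0
19 ÷ 2 = 9 remainder 1
9 ÷ 2 = 4 remainder 1
4 ÷ 2 = 2 remainder 0
2 ÷ 2 = 1 remainder 0
1 ÷ 2 = 0 remainder 1
Reading remainders bottom to top: 100110011011



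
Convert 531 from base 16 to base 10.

Expand by place value (powers of 16):
531 = 5 × 16^2 + 3 × 16^1 + 1 × 16^0
= 5 × 256 + 3 × 16 + 1 × 1
= 1280 + 48 + 1
= 1329



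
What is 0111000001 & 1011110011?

AND: 1 only when both bits are 1
  0111000001
& 1011110011
------------
  0011000001
Decimal: 449 & 755 = 193



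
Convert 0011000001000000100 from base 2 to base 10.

Sum of powers of 2 for each 1-bit:
2^2 + 2^9 + 2^15 + 2^16
= 4 + 512 + 32768 + 65536
= 98820



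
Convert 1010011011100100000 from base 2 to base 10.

Sum of powers of 2 for each 1-bit:
2^5 + 2^8 + 2^9 + 2^10 + 2^12 + 2^13 + 2^16 + 2^18
= 32 + 256 + 512 + 1024 + 4096 + 8192 + 65536 + 262144
= 341792



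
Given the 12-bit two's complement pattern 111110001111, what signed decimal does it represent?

Binary: 111110001111
Sign bit: 1 (negative)
Invert: 000001110000
Add 1:  000001110001
Magnitude: 000001110001 = 64 + 32 + 16 + 1 = 113
Value: -113



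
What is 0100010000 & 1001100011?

AND: 1 only when both bits are 1
  0100010000
& 1001100011
------------
  0000000000
Decimal: 272 & 611 = 0



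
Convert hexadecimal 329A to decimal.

Expand by place value (powers of 16):
Digit values: A = 10
329A = 3 × 16^3 + 2 × 16^2 + 9 × 16^1 + 10 × 16^0
= 3 × 4096 + 2 × 256 + 9 × 16 + 10 × 1
= 12288 + 512 + 144 + 10
= 12954



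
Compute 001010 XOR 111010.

XOR: 1 when bits differ
  001010
^ 111010
--------
  110000
Decimal: 10 ^ 58 = 48



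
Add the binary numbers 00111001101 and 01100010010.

Add column by column from the right: bit + bit + carry-in; write the sum mod 2, carry 1 when the sum is 2 or 3.
carry:  11000000000
        00111001101
+       01100010010
-------------------
       010011011111
(the carry out of the leftmost column, 0, becomes the leading bit)
Decimal check:
  00111001101 = 256 + 128 + 64 + 8 + 4 + 1 = 461
  01100010010 = 512 + 256 + 16 + 2 = 786
  461 + 786 = 1247, and 010011011111 = 1024 + 128 + 64 + 16 + 8 + 4 + 2 + 1 = 1247 ✓



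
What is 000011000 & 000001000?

AND: 1 only when both bits are 1
  000011000
& 000001000
-----------
  000001000
Decimal: 24 & 8 = 8



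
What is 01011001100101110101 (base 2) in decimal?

Sum of powers of 2 for each 1-bit:
2^0 + 2^2 + 2^4 + 2^5 + 2^6 + 2^8 + 2^11 + 2^12 + 2^15 + 2^16 + 2^18
= 1 + 4 + 16 + 32 + 64 + 256 + 2048 + 4096 + 32768 + 65536 + 262144
= 366965



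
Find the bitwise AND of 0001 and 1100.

AND: 1 only when both bits are 1
  0001
& 1100
------
  0000
Decimal: 1 & 12 = 0



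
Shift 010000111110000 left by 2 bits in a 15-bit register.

Original: 010000111110000 (decimal 8688)
Shift left by 2 positions
Append 2 zeros on the right and drop the 2 high bits that overflow the 15-bit width
Result: 000011111000000 (decimal 1984)
Equivalent: 8688 << 2 = 8688 × 2^2 = 34752, truncated to 15 bits = 1984



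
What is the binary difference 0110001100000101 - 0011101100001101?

Method 1 - Direct subtraction (column by column from the right: bit − bit − borrow-in; if negative, add 2 and borrow 1 from the next column):
borrow: 0111111111110000
        0110001100000101
-       0011101100001101
------------------------
        0010011111111000

Method 2 - Add two's complement:
Two's complement of 0011101100001101: invert → 1100010011110010, add 1 → 1100010011110011
  0110001100000101
+ 1100010011110011
------------------
 10010011111111000  (end carry out of the top bit = 1)
Discarding the end carry: 0010011111111000
Decimal check:
  0110001100000101 = 16384 + 8192 + 512 + 256 + 4 + 1 = 25349
  0011101100001101 = 8192 + 4096 + 2048 + 512 + 256 + 8 + 4 + 1 = 15117
  25349 - 15117 = 10232, and 0010011111111000 = 8192 + 1024 + 512 + 256 + 128 + 64 + 32 + 16 + 8 = 10232 ✓



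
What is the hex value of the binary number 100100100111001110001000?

Group into 4-bit nibbles from right:
  1001 = 9
  0010 = 2
  0111 = 7
  0011 = 3
  1000 = 8
  1000 = 8
Result: 927388



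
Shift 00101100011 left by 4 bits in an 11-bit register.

Original: 00101100011 (decimal 355)
Shift left by 4 positions
Append 4 zeros on the right and drop the 4 high bits that overflow the 11-bit width
Result: 11000110000 (decimal 1584)
Equivalent: 355 << 4 = 355 × 2^4 = 5680, truncated to 11 bits = 1584



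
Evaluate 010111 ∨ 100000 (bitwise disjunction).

OR: 1 when either bit is 1
  010111
| 100000
--------
  110111
Decimal: 23 | 32 = 55



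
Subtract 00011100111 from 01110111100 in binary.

Method 1 - Direct subtraction (column by column from the right: bit − bit − borrow-in; if negative, add 2 and borrow 1 from the next column):
borrow: 00110001110
        01110111100
-       00011100111
-------------------
        01011010101

Method 2 - Add two's complement:
Two's complement of 00011100111: invert → 11100011000, add 1 → 11100011001
  01110111100
+ 11100011001
-------------
 101011010101  (end carry out of the top bit = 1)
Discarding the end carry: 01011010101
Decimal check:
  01110111100 = 512 + 256 + 128 + 32 + 16 + 8 + 4 = 956
  00011100111 = 128 + 64 + 32 + 4 + 2 + 1 = 231
  956 - 231 = 725, and 01011010101 = 512 + 128 + 64 + 16 + 4 + 1 = 725 ✓



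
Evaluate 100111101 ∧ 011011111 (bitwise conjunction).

AND: 1 only when both bits are 1
  100111101
& 011011111
-----------
  000011101
Decimal: 317 & 223 = 29



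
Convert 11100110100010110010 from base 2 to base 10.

Sum of powers of 2 for each 1-bit:
2^1 + 2^4 + 2^5 + 2^7 + 2^11 + 2^13 + 2^14 + 2^17 + 2^18 + 2^19
= 2 + 16 + 32 + 128 + 2048 + 8192 + 16384 + 131072 + 262144 + 524288
= 944306



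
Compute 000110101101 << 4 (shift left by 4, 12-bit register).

Original: 000110101101 (decimal 429)
Shift left by 4 positions
Append 4 zeros on the right and drop the 4 high bits that overflow the 12-bit width
Result: 101011010000 (decimal 2768)
Equivalent: 429 << 4 = 429 × 2^4 = 6864, truncated to 12 bits = 2768



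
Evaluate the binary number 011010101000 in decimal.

Sum of powers of 2 for each 1-bit:
2^3 + 2^5 + 2^7 + 2^9 + 2^10
= 8 + 32 + 128 + 512 + 1024
= 1704



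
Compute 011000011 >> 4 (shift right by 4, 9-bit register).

Original: 011000011 (decimal 195)
Shift right by 4 positions
Drop the 4 low bits; fill with zeros on the left
Result: 000001100 (decimal 12)
Equivalent: 195 >> 4 = 195 ÷ 2^4 = 12



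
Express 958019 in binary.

Using repeated division by 2:
958019 ÷ 2 = 479009 remainder 1
479009 ÷ 2 = 239504 remainder 1
239504 ÷ 2 = 119752 remainder 0
119752 ÷ 2 = 59876 remainder 0
59876 ÷ 2 = 29938 remainder 0
29938 ÷ 2 = 14969 remainder 0
14969 ÷ 2 = 7484 remainder 1
7484 ÷ 2 = 3742 remainder 0
3742 ÷ 2 = 1871 remainder 0
1871 ÷ 2 = 935 remainder 1
935 ÷ 2 = 467 remainder 1
467 ÷ 2 = 233 remainder 1
233 ÷ 2 = 116 remainder 1
116 ÷ 2 = 58 remainder 0
58 ÷ 2 = 29 remainder 0
29 ÷ 2 = 14 remainder 1
14 ÷ 2 = 7 remainder 0
7 ÷ 2 = 3 remainder 1
3 ÷ 2 = 1 remainder 1
1 ÷ 2 = 0 remainder 1
Reading remainders bottom to top: 11101001111001000011



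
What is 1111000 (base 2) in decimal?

Sum of powers of 2 for each 1-bit:
2^3 + 2^4 + 2^5 + 2^6
= 8 + 16 + 32 + 64
= 120



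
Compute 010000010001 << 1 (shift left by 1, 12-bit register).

Original: 010000010001 (decimal 1041)
Shift left by 1 position
Append 1 zero on the right
Result: 100000100010 (decimal 2082)
Equivalent: 1041 << 1 = 1041 × 2^1 = 2082



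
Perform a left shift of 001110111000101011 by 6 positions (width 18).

Original: 001110111000101011 (decimal 60971)
Shift left by 6 positions
Append 6 zeros on the right and drop the 6 high bits that overflow the 18-bit width
Result: 111000101011000000 (decimal 232128)
Equivalent: 60971 << 6 = 60971 × 2^6 = 3902144, truncated to 18 bits = 232128



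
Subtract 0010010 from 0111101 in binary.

Method 1 - Direct subtraction (column by column from the right: bit − bit − borrow-in; if negative, add 2 and borrow 1 from the next column):
borrow: 0000100
        0111101
-       0010010
---------------
        0101011

Method 2 - Add two's complement:
Two's complement of 0010010: invert → 1101101, add 1 → 1101110
  0111101
+ 1101110
---------
 10101011  (end carry out of the top bit = 1)
Discarding the end carry: 0101011
Decimal check:
  0111101 = 32 + 16 + 8 + 4 + 1 = 61
  0010010 = 16 + 2 = 18
  61 - 18 = 43, and 0101011 = 32 + 8 + 2 + 1 = 43 ✓



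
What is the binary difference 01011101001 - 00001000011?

Method 1 - Direct subtraction (column by column from the right: bit − bit − borrow-in; if negative, add 2 and borrow 1 from the next column):
borrow: 00000001100
        01011101001
-       00001000011
-------------------
        01010100110

Method 2 - Add two's complement:
Two's complement of 00001000011: invert → 11110111100, add 1 → 11110111101
  01011101001
+ 11110111101
-------------
 101010100110  (end carry out of the top bit = 1)
Discarding the end carry: 01010100110
Decimal check:
  01011101001 = 512 + 128 + 64 + 32 + 8 + 1 = 745
  00001000011 = 64 + 2 + 1 = 67
  745 - 67 = 678, and 01010100110 = 512 + 128 + 32 + 4 + 2 = 678 ✓



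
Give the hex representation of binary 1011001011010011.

Group into 4-bit nibbles from right:
  1011 = B
  0010 = 2
  1101 = D
  0011 = 3
Result: B2D3



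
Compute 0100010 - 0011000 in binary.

Method 1 - Direct subtraction (column by column from the right: bit − bit − borrow-in; if negative, add 2 and borrow 1 from the next column):
borrow: 0110000
        0100010
-       0011000
---------------
        0001010

Method 2 - Add two's complement:
Two's complement of 0011000: invert → 1100111, add 1 → 1101000
  0100010
+ 1101000
---------
 10001010  (end carry out of the top bit = 1)
Discarding the end carry: 0001010
Decimal check:
  0100010 = 32 + 2 = 34
  0011000 = 16 + 8 = 24
  34 - 24 = 10, and 0001010 = 8 + 2 = 10 ✓



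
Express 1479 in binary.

Using repeated division by 2:
1479 ÷ 2 = 739 remainder 1
739 ÷ 2 = 369 remainder 1
369 ÷ 2 = 184 remainder 1
184 ÷ 2 = 92 remainder 0
92 ÷ 2 = 46 remainder 0
46 ÷ 2 = 23 remainder 0
23 ÷ 2 = 11 remainder 1
11 ÷ 2 = 5 remainder 1
5 ÷ 2 = 2 remainder 1
2 ÷ 2 = 1 remainder 0
1 ÷ 2 = 0 remainder 1
Reading remainders bottom to top: 10111000111



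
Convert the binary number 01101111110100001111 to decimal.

Sum of powers of 2 for each 1-bit:
2^0 + 2^1 + 2^2 + 2^3 + 2^8 + 2^10 + 2^11 + 2^12 + 2^13 + 2^14 + 2^15 + 2^17 + 2^18
= 1 + 2 + 4 + 8 + 256 + 1024 + 2048 + 4096 + 8192 + 16384 + 32768 + 131072 + 262144
= 457999



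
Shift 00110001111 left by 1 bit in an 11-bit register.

Original: 00110001111 (decimal 399)
Shift left by 1 position
Append 1 zero on the right
Result: 01100011110 (decimal 798)
Equivalent: 399 << 1 = 399 × 2^1 = 798



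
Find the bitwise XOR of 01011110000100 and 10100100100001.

XOR: 1 when bits differ
  01011110000100
^ 10100100100001
----------------
  11111010100101
Decimal: 6020 ^ 10529 = 16037



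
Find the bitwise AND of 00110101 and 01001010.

AND: 1 only when both bits are 1
  00110101
& 01001010
----------
  00000000
Decimal: 53 & 74 = 0



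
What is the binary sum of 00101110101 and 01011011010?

Add column by column from the right: bit + bit + carry-in; write the sum mod 2, carry 1 when the sum is 2 or 3.
carry:  11111100000
        00101110101
+       01011011010
-------------------
       010001001111
(the carry out of the leftmost column, 0, becomes the leading bit)
Decimal check:
  00101110101 = 256 + 64 + 32 + 16 + 4 + 1 = 373
  01011011010 = 512 + 128 + 64 + 16 + 8 + 2 = 730
  373 + 730 = 1103, and 010001001111 = 1024 + 64 + 8 + 4 + 2 + 1 = 1103 ✓



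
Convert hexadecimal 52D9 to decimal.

Expand by place value (powers of 16):
Digit values: D = 13
52D9 = 5 × 16^3 + 2 × 16^2 + 13 × 16^1 + 9 × 16^0
= 5 × 4096 + 2 × 256 + 13 × 16 + 9 × 1
= 20480 + 512 + 208 + 9
= 21209



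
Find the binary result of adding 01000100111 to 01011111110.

Add column by column from the right: bit + bit + carry-in; write the sum mod 2, carry 1 when the sum is 2 or 3.
carry:  10111111100
        01000100111
+       01011111110
-------------------
       010100100101
(the carry out of the leftmost column, 0, becomes the leading bit)
Decimal check:
  01000100111 = 512 + 32 + 4 + 2 + 1 = 551
  01011111110 = 512 + 128 + 64 + 32 + 16 + 8 + 4 + 2 = 766
  551 + 766 = 1317, and 010100100101 = 1024 + 256 + 32 + 4 + 1 = 1317 ✓



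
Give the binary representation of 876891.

Using repeated division by 2:
876891 ÷ 2 = 438445 remainder 1
438445 ÷ 2 = 219222 remainder 1
219222 ÷ 2 = 109611 remainder 0
109611 ÷ 2 = 54805 remainder 1
54805 ÷ 2 = 27402 remainder 1
27402 ÷ 2 = 13701 remainder 0
13701 ÷ 2 = 6850 remainder 1
6850 ÷ 2 = 3425 remainder 0
3425 ÷ 2 = 1712 remainder 1
1712 ÷ 2 = 856 remainder 0
856 ÷ 2 = 428 remainder 0
428 ÷ 2 = 214 remainder 0
214 ÷ 2 = 107 remainder 0
107 ÷ 2 = 53 remainder 1
53 ÷ 2 = 26 remainder 1
26 ÷ 2 = 13 remainder 0
13 ÷ 2 = 6 remainder 1
6 ÷ 2 = 3 remainder 0
3 ÷ 2 = 1 remainder 1
1 ÷ 2 = 0 remainder 1
Reading remainders bottom to top: 11010110000101011011



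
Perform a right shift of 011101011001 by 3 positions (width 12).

Original: 011101011001 (decimal 1881)
Shift right by 3 positions
Drop the 3 low bits; fill with zeros on the left
Result: 000011101011 (decimal 235)
Equivalent: 1881 >> 3 = 1881 ÷ 2^3 = 235



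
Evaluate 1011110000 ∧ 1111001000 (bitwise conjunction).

AND: 1 only when both bits are 1
  1011110000
& 1111001000
------------
  1011000000
Decimal: 752 & 968 = 704



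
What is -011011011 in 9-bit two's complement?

Original: 011011011
Step 1 - Invert all bits: 100100100
Step 2 - Add 1: 100100101
Verification: 011011011 + 100100101 = 1000000000; discarding the end carry (carry out of the top bit) leaves the 9-bit value 000000000, as required for x + (-x)



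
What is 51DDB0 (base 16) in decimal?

Expand by place value (powers of 16):
Digit values: D = 13, B = 11
51DDB0 = 5 × 16^5 + 1 × 16^4 + 13 × 16^3 + 13 × 16^2 + 11 × 16^1 + 0 × 16^0
= 5 × 1048576 + 1 × 65536 + 13 × 4096 + 13 × 256 + 11 × 16 + 0 × 1
= 5242880 + 65536 + 53248 + 3328 + 176 + 0
= 5365168



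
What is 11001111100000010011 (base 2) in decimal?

Sum of powers of 2 for each 1-bit:
2^0 + 2^1 + 2^4 + 2^11 + 2^12 + 2^13 + 2^14 + 2^15 + 2^18 + 2^19
= 1 + 2 + 16 + 2048 + 4096 + 8192 + 16384 + 32768 + 262144 + 524288
= 849939



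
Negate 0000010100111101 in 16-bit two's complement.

Original: 0000010100111101
Step 1 - Invert all bits: 1111101011000010
Step 2 - Add 1: 1111101011000011
Verification: 0000010100111101 + 1111101011000011 = 10000000000000000; discarding the end carry (carry out of the top bit) leaves the 16-bit value 0000000000000000, as required for x + (-x)



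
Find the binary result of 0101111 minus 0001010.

Method 1 - Direct subtraction (column by column from the right: bit − bit − borrow-in; if negative, add 2 and borrow 1 from the next column):
borrow: 0000000
        0101111
-       0001010
---------------
        0100101

Method 2 - Add two's complement:
Two's complement of 0001010: invert → 1110101, add 1 → 1110110
  0101111
+ 1110110
---------
 10100101  (end carry out of the top bit = 1)
Discarding the end carry: 0100101
Decimal check:
  0101111 = 32 + 8 + 4 + 2 + 1 = 47
  0001010 = 8 + 2 = 10
  47 - 10 = 37, and 0100101 = 32 + 4 + 1 = 37 ✓



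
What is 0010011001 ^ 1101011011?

XOR: 1 when bits differ
  0010011001
^ 1101011011
------------
  1111000010
Decimal: 153 ^ 859 = 962



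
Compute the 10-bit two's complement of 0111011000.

Original: 0111011000
Step 1 - Invert all bits: 1000100111
Step 2 - Add 1: 1000101000
Verification: 0111011000 + 1000101000 = 10000000000; discarding the end carry (carry out of the top bit) leaves the 10-bit value 0000000000, as required for x + (-x)



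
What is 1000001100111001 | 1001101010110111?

OR: 1 when either bit is 1
  1000001100111001
| 1001101010110111
------------------
  1001101110111111
Decimal: 33593 | 39607 = 39871



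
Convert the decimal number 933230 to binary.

Using repeated division by 2:
933230 ÷ 2 = 466615 remainder 0
466615 ÷ 2 = 233307 remainder 1
233307 ÷ 2 = 116653 remainder 1
116653 ÷ 2 = 58326 remainder 1
58326 ÷ 2 = 29163 remainder 0
29163 ÷ 2 = 14581 remainder 1
14581 ÷ 2 = 7290 remainder 1
7290 ÷ 2 = 3645 remainder 0
3645 ÷ 2 = 1822 remainder 1
1822 ÷ 2 = 911 remainder 0
911 ÷ 2 = 455 remainder 1
455 ÷ 2 = 227 remainder 1
227 ÷ 2 = 113 remainder 1
113 ÷ 2 = 56 remainder 1
56 ÷ 2 = 28 remainder 0
28 ÷ 2 = 14 remainder 0
14 ÷ 2 = 7 remainder 0
7 ÷ 2 = 3 remainder 1
3 ÷ 2 = 1 remainder 1
1 ÷ 2 = 0 remainder 1
Reading remainders bottom to top: 11100011110101101110



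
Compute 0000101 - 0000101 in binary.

Method 1 - Direct subtraction (column by column from the right: bit − bit − borrow-in; if negative, add 2 and borrow 1 from the next column):
borrow: 0000000
        0000101
-       0000101
---------------
        0000000

Method 2 - Add two's complement:
Two's complement of 0000101: invert → 1111010, add 1 → 1111011
  0000101
+ 1111011
---------
 10000000  (end carry out of the top bit = 1)
Discarding the end carry: 0000000
Decimal check:
  0000101 = 4 + 1 = 5
  0000101 = 4 + 1 = 5
  5 - 5 = 0, and 0000000 = 0 ✓



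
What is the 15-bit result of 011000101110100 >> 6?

Original: 011000101110100 (decimal 12660)
Shift right by 6 positions
Drop the 6 low bits; fill with zeros on the left
Result: 000000011000101 (decimal 197)
Equivalent: 12660 >> 6 = 12660 ÷ 2^6 = 197



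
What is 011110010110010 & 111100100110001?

AND: 1 only when both bits are 1
  011110010110010
& 111100100110001
-----------------
  011100000110000
Decimal: 15538 & 31025 = 14384



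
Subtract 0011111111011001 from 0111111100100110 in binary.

Method 1 - Direct subtraction (column by column from the right: bit − bit − borrow-in; if negative, add 2 and borrow 1 from the next column):
borrow: 0111111110110010
        0111111100100110
-       0011111111011001
------------------------
        0011111101001101

Method 2 - Add two's complement:
Two's complement of 0011111111011001: invert → 1100000000100110, add 1 → 1100000000100111
  0111111100100110
+ 1100000000100111
------------------
 10011111101001101  (end carry out of the top bit = 1)
Discarding the end carry: 0011111101001101
Decimal check:
  0111111100100110 = 16384 + 8192 + 4096 + 2048 + 1024 + 512 + 256 + 32 + 4 + 2 = 32550
  0011111111011001 = 8192 + 4096 + 2048 + 1024 + 512 + 256 + 128 + 64 + 16 + 8 + 1 = 16345
  32550 - 16345 = 16205, and 0011111101001101 = 8192 + 4096 + 2048 + 1024 + 512 + 256 + 64 + 8 + 4 + 1 = 16205 ✓



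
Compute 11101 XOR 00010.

XOR: 1 when bits differ
  11101
^ 00010
-------
  11111
Decimal: 29 ^ 2 = 31



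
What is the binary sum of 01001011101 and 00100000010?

Add column by column from the right: bit + bit + carry-in; write the sum mod 2, carry 1 when the sum is 2 or 3.
carry:  00000000000
        01001011101
+       00100000010
-------------------
       001101011111
(the carry out of the leftmost column, 0, becomes the leading bit)
Decimal check:
  01001011101 = 512 + 64 + 16 + 8 + 4 + 1 = 605
  00100000010 = 256 + 2 = 258
  605 + 258 = 863, and 001101011111 = 512 + 256 + 64 + 16 + 8 + 4 + 2 + 1 = 863 ✓



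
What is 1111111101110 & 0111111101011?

AND: 1 only when both bits are 1
  1111111101110
& 0111111101011
---------------
  0111111101010
Decimal: 8174 & 4075 = 4074



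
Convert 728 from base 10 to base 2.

Using repeated division by 2:
728 ÷ 2 = 364 remainder 0
364 ÷ 2 = 182 remainder 0
182 ÷ 2 = 91 remainder 0
91 ÷ 2 = 45 remainder 1
45 ÷ 2 = 22 remainder 1
22 ÷ 2 = 11 remainder 0
11 ÷ 2 = 5 remainder 1
5 ÷ 2 = 2 remainder 1
2 ÷ 2 = 1 remainder 0
1 ÷ 2 = 0 remainder 1
Reading remainders bottom to top: 1011011000



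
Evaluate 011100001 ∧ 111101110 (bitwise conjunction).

AND: 1 only when both bits are 1
  011100001
& 111101110
-----------
  011100000
Decimal: 225 & 494 = 224



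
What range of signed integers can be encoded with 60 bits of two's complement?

For 60-bit two's complement:
Minimum: -2^59 = -576460752303423488
Maximum: 2^59 - 1 = 576460752303423487



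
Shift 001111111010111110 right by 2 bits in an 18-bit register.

Original: 001111111010111110 (decimal 65214)
Shift right by 2 positions
Drop the 2 low bits; fill with zeros on the left
Result: 000011111110101111 (decimal 16303)
Equivalent: 65214 >> 2 = 65214 ÷ 2^2 = 16303



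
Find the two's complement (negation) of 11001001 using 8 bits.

Original (sign bit 1, negative): 11001001
Step 1 - Invert all bits: 00110110
Step 2 - Add 1: 00110111
Verification: 11001001 + 00110111 = 100000000; discarding the end carry (carry out of the top bit) leaves the 8-bit value 00000000, as required for x + (-x)



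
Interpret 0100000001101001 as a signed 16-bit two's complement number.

Binary: 0100000001101001
Sign bit: 0 (non-negative)
Read directly as an unsigned value:
0100000001101001 = 16384 + 64 + 32 + 8 + 1 = 16489
Value: 16489



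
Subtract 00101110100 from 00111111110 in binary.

Method 1 - Direct subtraction (column by column from the right: bit − bit − borrow-in; if negative, add 2 and borrow 1 from the next column):
borrow: 00000000000
        00111111110
-       00101110100
-------------------
        00010001010

Method 2 - Add two's complement:
Two's complement of 00101110100: invert → 11010001011, add 1 → 11010001100
  00111111110
+ 11010001100
-------------
 100010001010  (end carry out of the top bit = 1)
Discarding the end carry: 00010001010
Decimal check:
  00111111110 = 256 + 128 + 64 + 32 + 16 + 8 + 4 + 2 = 510
  00101110100 = 256 + 64 + 32 + 16 + 4 = 372
  510 - 372 = 138, and 00010001010 = 128 + 8 + 2 = 138 ✓



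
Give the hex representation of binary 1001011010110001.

Group into 4-bit nibbles from right:
  1001 = 9
  0110 = 6
  1011 = B
  0001 = 1
Result: 96B1



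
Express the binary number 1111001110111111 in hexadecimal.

Group into 4-bit nibbles from right:
  1111 = F
  0011 = 3
  1011 = B
  1111 = F
Result: F3BF



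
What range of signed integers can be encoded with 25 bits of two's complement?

For 25-bit two's complement:
Minimum: -2^24 = -16777216
Maximum: 2^24 - 1 = 16777215



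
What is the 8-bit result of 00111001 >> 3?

Original: 00111001 (decimal 57)
Shift right by 3 positions
Drop the 3 low bits; fill with zeros on the left
Result: 00000111 (decimal 7)
Equivalent: 57 >> 3 = 57 ÷ 2^3 = 7



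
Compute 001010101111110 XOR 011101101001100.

XOR: 1 when bits differ
  001010101111110
^ 011101101001100
-----------------
  010111000110010
Decimal: 5502 ^ 15180 = 11826



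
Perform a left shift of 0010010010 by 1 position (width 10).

Original: 0010010010 (decimal 146)
Shift left by 1 position
Append 1 zero on the right
Result: 0100100100 (decimal 292)
Equivalent: 146 << 1 = 146 × 2^1 = 292



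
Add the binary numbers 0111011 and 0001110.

Add column by column from the right: bit + bit + carry-in; write the sum mod 2, carry 1 when the sum is 2 or 3.
carry:  1111100
        0111011
+       0001110
---------------
       01001001
(the carry out of the leftmost column, 0, becomes the leading bit)
Decimal check:
  0111011 = 32 + 16 + 8 + 2 + 1 = 59
  0001110 = 8 + 4 + 2 = 14
  59 + 14 = 73, and 01001001 = 64 + 8 + 1 = 73 ✓



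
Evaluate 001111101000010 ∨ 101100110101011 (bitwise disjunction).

OR: 1 when either bit is 1
  001111101000010
| 101100110101011
-----------------
  101111111101011
Decimal: 8002 | 22955 = 24555



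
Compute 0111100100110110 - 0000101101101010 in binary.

Method 1 - Direct subtraction (column by column from the right: bit − bit − borrow-in; if negative, add 2 and borrow 1 from the next column):
borrow: 0001111110010000
        0111100100110110
-       0000101101101010
------------------------
        0110110111001100

Method 2 - Add two's complement:
Two's complement of 0000101101101010: invert → 1111010010010101, add 1 → 1111010010010110
  0111100100110110
+ 1111010010010110
------------------
 10110110111001100  (end carry out of the top bit = 1)
Discarding the end carry: 0110110111001100
Decimal check:
  0111100100110110 = 16384 + 8192 + 4096 + 2048 + 256 + 32 + 16 + 4 + 2 = 31030
  0000101101101010 = 2048 + 512 + 256 + 64 + 32 + 8 + 2 = 2922
  31030 - 2922 = 28108, and 0110110111001100 = 16384 + 8192 + 2048 + 1024 + 256 + 128 + 64 + 8 + 4 = 28108 ✓



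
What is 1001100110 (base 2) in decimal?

Sum of powers of 2 for each 1-bit:
2^1 + 2^2 + 2^5 + 2^6 + 2^9
= 2 + 4 + 32 + 64 + 512
= 614



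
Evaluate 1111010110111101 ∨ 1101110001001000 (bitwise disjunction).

OR: 1 when either bit is 1
  1111010110111101
| 1101110001001000
------------------
  1111110111111101
Decimal: 62909 | 56392 = 65021



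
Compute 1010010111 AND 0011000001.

AND: 1 only when both bits are 1
  1010010111
& 0011000001
------------
  0010000001
Decimal: 663 & 193 = 129



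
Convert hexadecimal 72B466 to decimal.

Expand by place value (powers of 16):
Digit values: B = 11
72B466 = 7 × 16^5 + 2 × 16^4 + 11 × 16^3 + 4 × 16^2 + 6 × 16^1 + 6 × 16^0
= 7 × 1048576 + 2 × 65536 + 11 × 4096 + 4 × 256 + 6 × 16 + 6 × 1
= 7340032 + 131072 + 45056 + 1024 + 96 + 6
= 7517286



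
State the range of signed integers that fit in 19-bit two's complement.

For 19-bit two's complement:
Minimum: -2^18 = -262144
Maximum: 2^18 - 1 = 262143



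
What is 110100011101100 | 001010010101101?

OR: 1 when either bit is 1
  110100011101100
| 001010010101101
-----------------
  111110011101101
Decimal: 26860 | 5293 = 31981



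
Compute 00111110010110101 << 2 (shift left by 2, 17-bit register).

Original: 00111110010110101 (decimal 31925)
Shift left by 2 positions
Append 2 zeros on the right
Result: 11111001011010100 (decimal 127700)
Equivalent: 31925 << 2 = 31925 × 2^2 = 127700



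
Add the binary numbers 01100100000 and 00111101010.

Add column by column from the right: bit + bit + carry-in; write the sum mod 2, carry 1 when the sum is 2 or 3.
carry:  11111000000
        01100100000
+       00111101010
-------------------
       010100001010
(the carry out of the leftmost column, 0, becomes the leading bit)
Decimal check:
  01100100000 = 512 + 256 + 32 = 800
  00111101010 = 256 + 128 + 64 + 32 + 8 + 2 = 490
  800 + 490 = 1290, and 010100001010 = 1024 + 256 + 8 + 2 = 1290 ✓



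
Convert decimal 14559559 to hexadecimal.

Using repeated division by 16 (digits 10–15 are A–F):
14559559 ÷ 16 = 909972 remainder 7
909972 ÷ 16 = 56873 remainder 4
56873 ÷ 16 = 3554 remainder 9
3554 ÷ 16 = 222 remainder 2
222 ÷ 16 = 13 remainder 14 (E)
13 ÷ 16 = 0 remainder 13 (D)
Reading remainders bottom to top: DE2947



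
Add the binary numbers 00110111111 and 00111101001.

Add column by column from the right: bit + bit + carry-in; write the sum mod 2, carry 1 when the sum is 2 or 3.
carry:  01111111110
        00110111111
+       00111101001
-------------------
       001110101000
(the carry out of the leftmost column, 0, becomes the leading bit)
Decimal check:
  00110111111 = 256 + 128 + 32 + 16 + 8 + 4 + 2 + 1 = 447
  00111101001 = 256 + 128 + 64 + 32 + 8 + 1 = 489
  447 + 489 = 936, and 001110101000 = 512 + 256 + 128 + 32 + 8 = 936 ✓



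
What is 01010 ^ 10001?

XOR: 1 when bits differ
  01010
^ 10001
-------
  11011
Decimal: 10 ^ 17 = 27



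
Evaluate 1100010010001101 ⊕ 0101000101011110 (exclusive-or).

XOR: 1 when bits differ
  1100010010001101
^ 0101000101011110
------------------
  1001010111010011
Decimal: 50317 ^ 20830 = 38355



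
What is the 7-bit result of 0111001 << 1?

Original: 0111001 (decimal 57)
Shift left by 1 position
Append 1 zero on the right
Result: 1110010 (decimal 114)
Equivalent: 57 << 1 = 57 × 2^1 = 114



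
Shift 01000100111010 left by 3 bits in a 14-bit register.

Original: 01000100111010 (decimal 4410)
Shift left by 3 positions
Append 3 zeros on the right and drop the 3 high bits that overflow the 14-bit width
Result: 00100111010000 (decimal 2512)
Equivalent: 4410 << 3 = 4410 × 2^3 = 35280, truncated to 14 bits = 2512



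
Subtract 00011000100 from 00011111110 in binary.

Method 1 - Direct subtraction (column by column from the right: bit − bit − borrow-in; if negative, add 2 and borrow 1 from the next column):
borrow: 00000000000
        00011111110
-       00011000100
-------------------
        00000111010

Method 2 - Add two's complement:
Two's complement of 00011000100: invert → 11100111011, add 1 → 11100111100
  00011111110
+ 11100111100
-------------
 100000111010  (end carry out of the top bit = 1)
Discarding the end carry: 00000111010
Decimal check:
  00011111110 = 128 + 64 + 32 + 16 + 8 + 4 + 2 = 254
  00011000100 = 128 + 64 + 4 = 196
  254 - 196 = 58, and 00000111010 = 32 + 16 + 8 + 2 = 58 ✓



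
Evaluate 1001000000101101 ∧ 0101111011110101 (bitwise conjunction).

AND: 1 only when both bits are 1
  1001000000101101
& 0101111011110101
------------------
  0001000000100101
Decimal: 36909 & 24309 = 4133



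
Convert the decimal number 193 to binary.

Using repeated division by 2:
193 ÷ 2 = 96 remainder 1
96 ÷ 2 = 48 remainder 0
48 ÷ 2 = 24 remainder 0
24 ÷ 2 = 12 remainder 0
12 ÷ 2 = 6 remainder 0
6 ÷ 2 = 3 remainder 0
3 ÷ 2 = 1 remainder 1
1 ÷ 2 = 0 remainder 1
Reading remainders bottom to top: 11000001



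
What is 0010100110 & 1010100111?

AND: 1 only when both bits are 1
  0010100110
& 1010100111
------------
  0010100110
Decimal: 166 & 679 = 166



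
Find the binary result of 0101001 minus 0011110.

Method 1 - Direct subtraction (column by column from the right: bit − bit − borrow-in; if negative, add 2 and borrow 1 from the next column):
borrow: 0111100
        0101001
-       0011110
---------------
        0001011

Method 2 - Add two's complement:
Two's complement of 0011110: invert → 1100001, add 1 → 1100010
  0101001
+ 1100010
---------
 10001011  (end carry out of the top bit = 1)
Discarding the end carry: 0001011
Decimal check:
  0101001 = 32 + 8 + 1 = 41
  0011110 = 16 + 8 + 4 + 2 = 30
  41 - 30 = 11, and 0001011 = 8 + 2 + 1 = 11 ✓



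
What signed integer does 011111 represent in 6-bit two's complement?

Binary: 011111
Sign bit: 0 (non-negative)
Read directly as an unsigned value:
011111 = 16 + 8 + 4 + 2 + 1 = 31
Value: 31



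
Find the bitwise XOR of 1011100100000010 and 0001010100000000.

XOR: 1 when bits differ
  1011100100000010
^ 0001010100000000
------------------
  1010110000000010
Decimal: 47362 ^ 5376 = 44034



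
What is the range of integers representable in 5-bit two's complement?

For 5-bit two's complement:
Minimum: -2^4 = -16
Maximum: 2^4 - 1 = 15

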